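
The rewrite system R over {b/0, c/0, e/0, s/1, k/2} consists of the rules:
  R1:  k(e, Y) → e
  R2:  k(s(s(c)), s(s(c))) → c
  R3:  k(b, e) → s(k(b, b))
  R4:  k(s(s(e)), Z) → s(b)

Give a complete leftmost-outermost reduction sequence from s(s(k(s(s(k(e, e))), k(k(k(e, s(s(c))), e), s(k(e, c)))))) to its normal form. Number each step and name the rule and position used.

s(s(s(b)))

1. s(s(k(s(s(k(e, e))), k(k(k(e, s(s(c))), e), s(k(e, c))))))  →  s(s(k(s(s(e)), k(k(k(e, s(s(c))), e), s(k(e, c))))))   [R1 at 1.1.1.1.1]
2. s(s(k(s(s(e)), k(k(k(e, s(s(c))), e), s(k(e, c))))))  →  s(s(s(b)))   [R4 at 1.1]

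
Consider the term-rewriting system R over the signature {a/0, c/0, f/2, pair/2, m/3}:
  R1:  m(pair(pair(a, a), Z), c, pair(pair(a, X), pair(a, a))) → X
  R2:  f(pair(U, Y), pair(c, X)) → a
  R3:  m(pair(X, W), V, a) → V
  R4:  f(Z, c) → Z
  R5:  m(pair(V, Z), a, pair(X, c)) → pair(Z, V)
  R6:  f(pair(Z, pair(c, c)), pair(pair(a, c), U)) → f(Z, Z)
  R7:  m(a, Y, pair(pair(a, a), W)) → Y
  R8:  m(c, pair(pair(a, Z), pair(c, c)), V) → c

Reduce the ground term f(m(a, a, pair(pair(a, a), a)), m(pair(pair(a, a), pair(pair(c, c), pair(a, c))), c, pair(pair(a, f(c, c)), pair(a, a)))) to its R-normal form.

a

1. f(m(a, a, pair(pair(a, a), a)), m(pair(pair(a, a), pair(pair(c, c), pair(a, c))), c, pair(pair(a, f(c, c)), pair(a, a))))  →  f(a, m(pair(pair(a, a), pair(pair(c, c), pair(a, c))), c, pair(pair(a, f(c, c)), pair(a, a))))   [R7 at 1]
2. f(a, m(pair(pair(a, a), pair(pair(c, c), pair(a, c))), c, pair(pair(a, f(c, c)), pair(a, a))))  →  f(a, f(c, c))   [R1 at 2]
3. f(a, f(c, c))  →  f(a, c)   [R4 at 2]
4. f(a, c)  →  a   [R4 at ε]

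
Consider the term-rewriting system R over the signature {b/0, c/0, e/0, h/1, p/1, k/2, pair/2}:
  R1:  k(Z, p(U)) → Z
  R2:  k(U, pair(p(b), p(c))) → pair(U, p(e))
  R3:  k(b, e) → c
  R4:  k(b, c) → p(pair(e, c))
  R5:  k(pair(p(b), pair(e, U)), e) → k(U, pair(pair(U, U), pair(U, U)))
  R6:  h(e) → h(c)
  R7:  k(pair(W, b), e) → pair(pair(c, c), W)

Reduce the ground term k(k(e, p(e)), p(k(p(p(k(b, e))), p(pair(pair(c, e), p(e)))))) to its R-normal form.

e

1. k(k(e, p(e)), p(k(p(p(k(b, e))), p(pair(pair(c, e), p(e))))))  →  k(e, p(e))   [R1 at ε]
2. k(e, p(e))  →  e   [R1 at ε]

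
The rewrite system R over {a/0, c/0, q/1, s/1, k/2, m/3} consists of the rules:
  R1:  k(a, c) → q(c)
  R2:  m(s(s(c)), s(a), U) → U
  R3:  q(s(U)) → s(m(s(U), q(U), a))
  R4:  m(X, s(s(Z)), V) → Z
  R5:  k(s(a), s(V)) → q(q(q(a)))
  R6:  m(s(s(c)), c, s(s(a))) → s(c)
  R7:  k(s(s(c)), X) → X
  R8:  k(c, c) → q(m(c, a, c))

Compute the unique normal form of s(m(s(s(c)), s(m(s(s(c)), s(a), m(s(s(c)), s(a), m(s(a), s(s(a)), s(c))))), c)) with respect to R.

s(c)

1. s(m(s(s(c)), s(m(s(s(c)), s(a), m(s(s(c)), s(a), m(s(a), s(s(a)), s(c))))), c))  →  s(m(s(s(c)), s(m(s(s(c)), s(a), m(s(a), s(s(a)), s(c)))), c))   [R2 at 1.2.1]
2. s(m(s(s(c)), s(m(s(s(c)), s(a), m(s(a), s(s(a)), s(c)))), c))  →  s(m(s(s(c)), s(m(s(a), s(s(a)), s(c))), c))   [R2 at 1.2.1]
3. s(m(s(s(c)), s(m(s(a), s(s(a)), s(c))), c))  →  s(m(s(s(c)), s(a), c))   [R4 at 1.2.1]
4. s(m(s(s(c)), s(a), c))  →  s(c)   [R2 at 1]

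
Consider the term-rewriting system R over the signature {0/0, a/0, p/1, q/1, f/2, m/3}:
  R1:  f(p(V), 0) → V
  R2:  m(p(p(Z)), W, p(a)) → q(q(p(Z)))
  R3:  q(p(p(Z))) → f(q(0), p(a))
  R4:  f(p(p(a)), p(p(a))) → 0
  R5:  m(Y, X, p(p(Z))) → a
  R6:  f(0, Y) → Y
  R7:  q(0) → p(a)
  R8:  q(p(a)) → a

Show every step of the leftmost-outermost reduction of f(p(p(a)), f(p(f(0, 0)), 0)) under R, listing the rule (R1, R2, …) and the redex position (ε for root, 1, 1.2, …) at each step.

p(a)

1. f(p(p(a)), f(p(f(0, 0)), 0))  →  f(p(p(a)), f(0, 0))   [R1 at 2]
2. f(p(p(a)), f(0, 0))  →  f(p(p(a)), 0)   [R6 at 2]
3. f(p(p(a)), 0)  →  p(a)   [R1 at ε]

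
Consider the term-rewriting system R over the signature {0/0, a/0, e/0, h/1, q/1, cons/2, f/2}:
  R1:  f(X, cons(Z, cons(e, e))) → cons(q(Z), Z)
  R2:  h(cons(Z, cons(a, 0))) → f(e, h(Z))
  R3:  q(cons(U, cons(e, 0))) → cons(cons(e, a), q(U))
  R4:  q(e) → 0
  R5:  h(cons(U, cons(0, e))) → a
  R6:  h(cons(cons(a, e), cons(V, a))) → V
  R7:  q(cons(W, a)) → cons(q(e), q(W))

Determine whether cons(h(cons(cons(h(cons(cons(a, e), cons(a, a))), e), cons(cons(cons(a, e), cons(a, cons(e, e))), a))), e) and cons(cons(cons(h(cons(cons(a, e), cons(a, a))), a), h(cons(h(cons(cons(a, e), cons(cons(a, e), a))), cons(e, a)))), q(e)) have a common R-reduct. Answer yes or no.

no — NF(t₁) = cons(cons(cons(a, e), cons(a, cons(e, e))), e), NF(t₂) = cons(cons(cons(a, a), e), 0)

Reduce t₁ = cons(h(cons(cons(h(cons(cons(a, e), cons(a, a))), e), cons(cons(cons(a, e), cons(a, cons(e, e))), a))), e):
1. cons(h(cons(cons(h(cons(cons(a, e), cons(a, a))), e), cons(cons(cons(a, e), cons(a, cons(e, e))), a))), e)  →  cons(h(cons(cons(a, e), cons(cons(cons(a, e), cons(a, cons(e, e))), a))), e)   [R6 at 1.1.1.1]
2. cons(h(cons(cons(a, e), cons(cons(cons(a, e), cons(a, cons(e, e))), a))), e)  →  cons(cons(cons(a, e), cons(a, cons(e, e))), e)   [R6 at 1]

Reduce t₂ = cons(cons(cons(h(cons(cons(a, e), cons(a, a))), a), h(cons(h(cons(cons(a, e), cons(cons(a, e), a))), cons(e, a)))), q(e)):
1. cons(cons(cons(h(cons(cons(a, e), cons(a, a))), a), h(cons(h(cons(cons(a, e), cons(cons(a, e), a))), cons(e, a)))), q(e))  →  cons(cons(cons(a, a), h(cons(h(cons(cons(a, e), cons(cons(a, e), a))), cons(e, a)))), q(e))   [R6 at 1.1.1]
2. cons(cons(cons(a, a), h(cons(h(cons(cons(a, e), cons(cons(a, e), a))), cons(e, a)))), q(e))  →  cons(cons(cons(a, a), h(cons(cons(a, e), cons(e, a)))), q(e))   [R6 at 1.2.1.1]
3. cons(cons(cons(a, a), h(cons(cons(a, e), cons(e, a)))), q(e))  →  cons(cons(cons(a, a), e), q(e))   [R6 at 1.2]
4. cons(cons(cons(a, a), e), q(e))  →  cons(cons(cons(a, a), e), 0)   [R4 at 2]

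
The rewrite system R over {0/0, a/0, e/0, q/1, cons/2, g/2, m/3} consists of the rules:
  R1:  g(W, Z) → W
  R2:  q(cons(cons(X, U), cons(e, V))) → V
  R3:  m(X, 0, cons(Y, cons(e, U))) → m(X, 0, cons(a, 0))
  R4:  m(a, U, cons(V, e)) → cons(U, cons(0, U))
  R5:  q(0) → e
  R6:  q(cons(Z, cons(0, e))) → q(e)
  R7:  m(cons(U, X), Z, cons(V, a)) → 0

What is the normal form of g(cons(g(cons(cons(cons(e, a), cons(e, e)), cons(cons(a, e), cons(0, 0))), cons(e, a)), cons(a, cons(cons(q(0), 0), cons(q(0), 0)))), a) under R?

1. g(cons(g(cons(cons(cons(e, a), cons(e, e)), cons(cons(a, e), cons(0, 0))), cons(e, a)), cons(a, cons(cons(q(0), 0), cons(q(0), 0)))), a)  →  cons(g(cons(cons(cons(e, a), cons(e, e)), cons(cons(a, e), cons(0, 0))), cons(e, a)), cons(a, cons(cons(q(0), 0), cons(q(0), 0))))   [R1 at ε]
2. cons(g(cons(cons(cons(e, a), cons(e, e)), cons(cons(a, e), cons(0, 0))), cons(e, a)), cons(a, cons(cons(q(0), 0), cons(q(0), 0))))  →  cons(cons(cons(cons(e, a), cons(e, e)), cons(cons(a, e), cons(0, 0))), cons(a, cons(cons(q(0), 0), cons(q(0), 0))))   [R1 at 1]
3. cons(cons(cons(cons(e, a), cons(e, e)), cons(cons(a, e), cons(0, 0))), cons(a, cons(cons(q(0), 0), cons(q(0), 0))))  →  cons(cons(cons(cons(e, a), cons(e, e)), cons(cons(a, e), cons(0, 0))), cons(a, cons(cons(e, 0), cons(q(0), 0))))   [R5 at 2.2.1.1]
4. cons(cons(cons(cons(e, a), cons(e, e)), cons(cons(a, e), cons(0, 0))), cons(a, cons(cons(e, 0), cons(q(0), 0))))  →  cons(cons(cons(cons(e, a), cons(e, e)), cons(cons(a, e), cons(0, 0))), cons(a, cons(cons(e, 0), cons(e, 0))))   [R5 at 2.2.2.1]

cons(cons(cons(cons(e, a), cons(e, e)), cons(cons(a, e), cons(0, 0))), cons(a, cons(cons(e, 0), cons(e, 0))))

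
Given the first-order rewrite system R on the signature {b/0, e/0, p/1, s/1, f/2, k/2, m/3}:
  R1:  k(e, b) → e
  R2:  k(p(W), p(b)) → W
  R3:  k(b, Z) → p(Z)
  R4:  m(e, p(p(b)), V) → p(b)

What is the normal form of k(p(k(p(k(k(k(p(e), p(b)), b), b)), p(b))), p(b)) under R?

1. k(p(k(p(k(k(k(p(e), p(b)), b), b)), p(b))), p(b))  →  k(p(k(k(k(p(e), p(b)), b), b)), p(b))   [R2 at ε]
2. k(p(k(k(k(p(e), p(b)), b), b)), p(b))  →  k(k(k(p(e), p(b)), b), b)   [R2 at ε]
3. k(k(k(p(e), p(b)), b), b)  →  k(k(e, b), b)   [R2 at 1.1]
4. k(k(e, b), b)  →  k(e, b)   [R1 at 1]
5. k(e, b)  →  e   [R1 at ε]

e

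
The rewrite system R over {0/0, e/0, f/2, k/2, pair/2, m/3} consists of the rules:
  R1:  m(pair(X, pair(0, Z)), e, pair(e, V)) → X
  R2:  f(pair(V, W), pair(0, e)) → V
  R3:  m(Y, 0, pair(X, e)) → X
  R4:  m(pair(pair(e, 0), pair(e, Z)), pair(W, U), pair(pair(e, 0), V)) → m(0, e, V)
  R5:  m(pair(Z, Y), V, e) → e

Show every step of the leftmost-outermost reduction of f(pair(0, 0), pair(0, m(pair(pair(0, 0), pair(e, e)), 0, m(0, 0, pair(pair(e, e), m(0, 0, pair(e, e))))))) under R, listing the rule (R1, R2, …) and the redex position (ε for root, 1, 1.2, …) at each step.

0

1. f(pair(0, 0), pair(0, m(pair(pair(0, 0), pair(e, e)), 0, m(0, 0, pair(pair(e, e), m(0, 0, pair(e, e)))))))  →  f(pair(0, 0), pair(0, m(pair(pair(0, 0), pair(e, e)), 0, m(0, 0, pair(pair(e, e), e)))))   [R3 at 2.2.3.3.2]
2. f(pair(0, 0), pair(0, m(pair(pair(0, 0), pair(e, e)), 0, m(0, 0, pair(pair(e, e), e)))))  →  f(pair(0, 0), pair(0, m(pair(pair(0, 0), pair(e, e)), 0, pair(e, e))))   [R3 at 2.2.3]
3. f(pair(0, 0), pair(0, m(pair(pair(0, 0), pair(e, e)), 0, pair(e, e))))  →  f(pair(0, 0), pair(0, e))   [R3 at 2.2]
4. f(pair(0, 0), pair(0, e))  →  0   [R2 at ε]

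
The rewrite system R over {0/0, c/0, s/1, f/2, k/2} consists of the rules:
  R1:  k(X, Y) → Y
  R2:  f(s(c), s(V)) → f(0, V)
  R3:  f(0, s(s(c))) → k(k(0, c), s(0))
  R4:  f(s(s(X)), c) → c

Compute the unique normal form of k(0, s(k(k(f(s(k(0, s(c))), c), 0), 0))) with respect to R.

s(0)

1. k(0, s(k(k(f(s(k(0, s(c))), c), 0), 0)))  →  s(k(k(f(s(k(0, s(c))), c), 0), 0))   [R1 at ε]
2. s(k(k(f(s(k(0, s(c))), c), 0), 0))  →  s(0)   [R1 at 1]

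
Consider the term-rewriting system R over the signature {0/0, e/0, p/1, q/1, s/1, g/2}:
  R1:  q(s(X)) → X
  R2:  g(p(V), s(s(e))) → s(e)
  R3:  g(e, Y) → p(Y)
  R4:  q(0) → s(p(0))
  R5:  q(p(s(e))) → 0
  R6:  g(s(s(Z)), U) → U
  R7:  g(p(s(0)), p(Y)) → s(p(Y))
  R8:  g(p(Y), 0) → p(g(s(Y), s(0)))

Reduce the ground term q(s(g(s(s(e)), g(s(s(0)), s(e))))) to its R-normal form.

1. q(s(g(s(s(e)), g(s(s(0)), s(e)))))  →  g(s(s(e)), g(s(s(0)), s(e)))   [R1 at ε]
2. g(s(s(e)), g(s(s(0)), s(e)))  →  g(s(s(0)), s(e))   [R6 at ε]
3. g(s(s(0)), s(e))  →  s(e)   [R6 at ε]

s(e)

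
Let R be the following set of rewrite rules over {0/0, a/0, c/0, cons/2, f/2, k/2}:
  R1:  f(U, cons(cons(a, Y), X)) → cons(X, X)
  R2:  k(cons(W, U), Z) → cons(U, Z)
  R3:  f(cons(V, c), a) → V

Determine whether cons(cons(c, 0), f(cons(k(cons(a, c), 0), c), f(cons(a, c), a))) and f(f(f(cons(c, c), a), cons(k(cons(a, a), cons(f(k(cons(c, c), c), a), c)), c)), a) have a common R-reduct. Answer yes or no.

Reduce t₁ = cons(cons(c, 0), f(cons(k(cons(a, c), 0), c), f(cons(a, c), a))):
1. cons(cons(c, 0), f(cons(k(cons(a, c), 0), c), f(cons(a, c), a)))  →  cons(cons(c, 0), f(cons(cons(c, 0), c), f(cons(a, c), a)))   [R2 at 2.1.1]
2. cons(cons(c, 0), f(cons(cons(c, 0), c), f(cons(a, c), a)))  →  cons(cons(c, 0), f(cons(cons(c, 0), c), a))   [R3 at 2.2]
3. cons(cons(c, 0), f(cons(cons(c, 0), c), a))  →  cons(cons(c, 0), cons(c, 0))   [R3 at 2]

Reduce t₂ = f(f(f(cons(c, c), a), cons(k(cons(a, a), cons(f(k(cons(c, c), c), a), c)), c)), a):
1. f(f(f(cons(c, c), a), cons(k(cons(a, a), cons(f(k(cons(c, c), c), a), c)), c)), a)  →  f(f(c, cons(k(cons(a, a), cons(f(k(cons(c, c), c), a), c)), c)), a)   [R3 at 1.1]
2. f(f(c, cons(k(cons(a, a), cons(f(k(cons(c, c), c), a), c)), c)), a)  →  f(f(c, cons(cons(a, cons(f(k(cons(c, c), c), a), c)), c)), a)   [R2 at 1.2.1]
3. f(f(c, cons(cons(a, cons(f(k(cons(c, c), c), a), c)), c)), a)  →  f(cons(c, c), a)   [R1 at 1]
4. f(cons(c, c), a)  →  c   [R3 at ε]

no — NF(t₁) = cons(cons(c, 0), cons(c, 0)), NF(t₂) = c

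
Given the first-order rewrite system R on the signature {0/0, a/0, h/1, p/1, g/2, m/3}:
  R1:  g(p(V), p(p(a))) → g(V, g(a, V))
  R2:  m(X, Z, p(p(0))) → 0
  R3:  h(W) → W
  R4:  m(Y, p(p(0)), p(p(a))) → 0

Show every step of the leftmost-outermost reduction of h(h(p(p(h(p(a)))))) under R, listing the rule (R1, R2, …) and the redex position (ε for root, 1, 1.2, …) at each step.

p(p(p(a)))

1. h(h(p(p(h(p(a))))))  →  h(p(p(h(p(a)))))   [R3 at ε]
2. h(p(p(h(p(a)))))  →  p(p(h(p(a))))   [R3 at ε]
3. p(p(h(p(a))))  →  p(p(p(a)))   [R3 at 1.1]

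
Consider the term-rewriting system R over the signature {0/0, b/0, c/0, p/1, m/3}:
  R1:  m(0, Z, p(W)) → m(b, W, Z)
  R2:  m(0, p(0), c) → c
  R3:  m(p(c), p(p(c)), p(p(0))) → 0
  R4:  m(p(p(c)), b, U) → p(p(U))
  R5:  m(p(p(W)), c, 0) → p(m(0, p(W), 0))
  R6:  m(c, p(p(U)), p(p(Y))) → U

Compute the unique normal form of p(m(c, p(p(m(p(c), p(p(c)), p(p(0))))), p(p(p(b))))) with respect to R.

p(0)

1. p(m(c, p(p(m(p(c), p(p(c)), p(p(0))))), p(p(p(b)))))  →  p(m(p(c), p(p(c)), p(p(0))))   [R6 at 1]
2. p(m(p(c), p(p(c)), p(p(0))))  →  p(0)   [R3 at 1]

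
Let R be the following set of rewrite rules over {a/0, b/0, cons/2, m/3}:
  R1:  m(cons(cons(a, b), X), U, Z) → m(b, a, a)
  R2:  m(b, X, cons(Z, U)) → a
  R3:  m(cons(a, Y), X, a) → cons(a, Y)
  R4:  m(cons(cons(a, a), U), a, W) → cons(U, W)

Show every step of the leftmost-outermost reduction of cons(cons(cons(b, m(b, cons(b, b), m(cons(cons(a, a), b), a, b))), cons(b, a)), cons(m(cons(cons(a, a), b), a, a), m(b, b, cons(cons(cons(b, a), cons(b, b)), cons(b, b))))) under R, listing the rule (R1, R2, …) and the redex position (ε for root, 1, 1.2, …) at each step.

1. cons(cons(cons(b, m(b, cons(b, b), m(cons(cons(a, a), b), a, b))), cons(b, a)), cons(m(cons(cons(a, a), b), a, a), m(b, b, cons(cons(cons(b, a), cons(b, b)), cons(b, b)))))  →  cons(cons(cons(b, m(b, cons(b, b), cons(b, b))), cons(b, a)), cons(m(cons(cons(a, a), b), a, a), m(b, b, cons(cons(cons(b, a), cons(b, b)), cons(b, b)))))   [R4 at 1.1.2.3]
2. cons(cons(cons(b, m(b, cons(b, b), cons(b, b))), cons(b, a)), cons(m(cons(cons(a, a), b), a, a), m(b, b, cons(cons(cons(b, a), cons(b, b)), cons(b, b)))))  →  cons(cons(cons(b, a), cons(b, a)), cons(m(cons(cons(a, a), b), a, a), m(b, b, cons(cons(cons(b, a), cons(b, b)), cons(b, b)))))   [R2 at 1.1.2]
3. cons(cons(cons(b, a), cons(b, a)), cons(m(cons(cons(a, a), b), a, a), m(b, b, cons(cons(cons(b, a), cons(b, b)), cons(b, b)))))  →  cons(cons(cons(b, a), cons(b, a)), cons(cons(b, a), m(b, b, cons(cons(cons(b, a), cons(b, b)), cons(b, b)))))   [R4 at 2.1]
4. cons(cons(cons(b, a), cons(b, a)), cons(cons(b, a), m(b, b, cons(cons(cons(b, a), cons(b, b)), cons(b, b)))))  →  cons(cons(cons(b, a), cons(b, a)), cons(cons(b, a), a))   [R2 at 2.2]

cons(cons(cons(b, a), cons(b, a)), cons(cons(b, a), a))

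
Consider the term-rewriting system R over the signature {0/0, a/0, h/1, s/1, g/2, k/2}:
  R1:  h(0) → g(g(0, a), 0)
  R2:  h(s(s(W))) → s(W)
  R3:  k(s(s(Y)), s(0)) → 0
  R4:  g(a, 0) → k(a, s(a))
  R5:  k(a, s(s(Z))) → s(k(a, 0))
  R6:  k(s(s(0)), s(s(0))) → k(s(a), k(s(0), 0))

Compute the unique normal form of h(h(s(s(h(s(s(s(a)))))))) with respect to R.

s(s(a))

1. h(h(s(s(h(s(s(s(a))))))))  →  h(s(h(s(s(s(a))))))   [R2 at 1]
2. h(s(h(s(s(s(a))))))  →  h(s(s(s(a))))   [R2 at 1.1]
3. h(s(s(s(a))))  →  s(s(a))   [R2 at ε]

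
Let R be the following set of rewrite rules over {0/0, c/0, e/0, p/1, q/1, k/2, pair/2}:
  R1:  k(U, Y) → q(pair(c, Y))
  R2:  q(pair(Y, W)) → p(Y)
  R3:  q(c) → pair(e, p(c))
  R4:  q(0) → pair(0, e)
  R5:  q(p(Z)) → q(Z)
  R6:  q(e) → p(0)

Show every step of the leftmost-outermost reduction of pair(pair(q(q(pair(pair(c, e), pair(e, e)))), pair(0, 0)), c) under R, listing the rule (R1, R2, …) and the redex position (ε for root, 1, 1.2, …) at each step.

1. pair(pair(q(q(pair(pair(c, e), pair(e, e)))), pair(0, 0)), c)  →  pair(pair(q(p(pair(c, e))), pair(0, 0)), c)   [R2 at 1.1.1]
2. pair(pair(q(p(pair(c, e))), pair(0, 0)), c)  →  pair(pair(q(pair(c, e)), pair(0, 0)), c)   [R5 at 1.1]
3. pair(pair(q(pair(c, e)), pair(0, 0)), c)  →  pair(pair(p(c), pair(0, 0)), c)   [R2 at 1.1]

pair(pair(p(c), pair(0, 0)), c)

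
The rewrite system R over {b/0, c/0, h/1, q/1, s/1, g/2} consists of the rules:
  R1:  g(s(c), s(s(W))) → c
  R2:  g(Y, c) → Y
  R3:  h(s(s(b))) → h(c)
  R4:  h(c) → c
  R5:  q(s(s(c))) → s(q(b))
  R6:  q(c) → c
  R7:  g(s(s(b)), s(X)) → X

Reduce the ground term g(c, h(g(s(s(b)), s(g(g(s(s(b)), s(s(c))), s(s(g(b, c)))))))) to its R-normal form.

c

1. g(c, h(g(s(s(b)), s(g(g(s(s(b)), s(s(c))), s(s(g(b, c))))))))  →  g(c, h(g(g(s(s(b)), s(s(c))), s(s(g(b, c))))))   [R7 at 2.1]
2. g(c, h(g(g(s(s(b)), s(s(c))), s(s(g(b, c))))))  →  g(c, h(g(s(c), s(s(g(b, c))))))   [R7 at 2.1.1]
3. g(c, h(g(s(c), s(s(g(b, c))))))  →  g(c, h(c))   [R1 at 2.1]
4. g(c, h(c))  →  g(c, c)   [R4 at 2]
5. g(c, c)  →  c   [R2 at ε]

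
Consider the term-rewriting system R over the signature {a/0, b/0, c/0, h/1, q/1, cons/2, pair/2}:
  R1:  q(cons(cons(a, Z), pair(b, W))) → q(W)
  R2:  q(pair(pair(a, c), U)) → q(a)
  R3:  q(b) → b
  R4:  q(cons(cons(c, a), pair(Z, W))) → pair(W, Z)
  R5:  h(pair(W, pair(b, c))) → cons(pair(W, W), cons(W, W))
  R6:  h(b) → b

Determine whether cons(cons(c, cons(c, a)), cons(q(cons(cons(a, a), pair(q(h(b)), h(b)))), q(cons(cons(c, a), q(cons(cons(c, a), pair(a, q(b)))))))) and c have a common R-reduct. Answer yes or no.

no — NF(t₁) = cons(cons(c, cons(c, a)), cons(b, pair(a, b))), NF(t₂) = c

Reduce t₁ = cons(cons(c, cons(c, a)), cons(q(cons(cons(a, a), pair(q(h(b)), h(b)))), q(cons(cons(c, a), q(cons(cons(c, a), pair(a, q(b)))))))):
1. cons(cons(c, cons(c, a)), cons(q(cons(cons(a, a), pair(q(h(b)), h(b)))), q(cons(cons(c, a), q(cons(cons(c, a), pair(a, q(b))))))))  →  cons(cons(c, cons(c, a)), cons(q(cons(cons(a, a), pair(q(b), h(b)))), q(cons(cons(c, a), q(cons(cons(c, a), pair(a, q(b))))))))   [R6 at 2.1.1.2.1.1]
2. cons(cons(c, cons(c, a)), cons(q(cons(cons(a, a), pair(q(b), h(b)))), q(cons(cons(c, a), q(cons(cons(c, a), pair(a, q(b))))))))  →  cons(cons(c, cons(c, a)), cons(q(cons(cons(a, a), pair(b, h(b)))), q(cons(cons(c, a), q(cons(cons(c, a), pair(a, q(b))))))))   [R3 at 2.1.1.2.1]
3. cons(cons(c, cons(c, a)), cons(q(cons(cons(a, a), pair(b, h(b)))), q(cons(cons(c, a), q(cons(cons(c, a), pair(a, q(b))))))))  →  cons(cons(c, cons(c, a)), cons(q(h(b)), q(cons(cons(c, a), q(cons(cons(c, a), pair(a, q(b))))))))   [R1 at 2.1]
4. cons(cons(c, cons(c, a)), cons(q(h(b)), q(cons(cons(c, a), q(cons(cons(c, a), pair(a, q(b))))))))  →  cons(cons(c, cons(c, a)), cons(q(b), q(cons(cons(c, a), q(cons(cons(c, a), pair(a, q(b))))))))   [R6 at 2.1.1]
5. cons(cons(c, cons(c, a)), cons(q(b), q(cons(cons(c, a), q(cons(cons(c, a), pair(a, q(b))))))))  →  cons(cons(c, cons(c, a)), cons(b, q(cons(cons(c, a), q(cons(cons(c, a), pair(a, q(b))))))))   [R3 at 2.1]
6. cons(cons(c, cons(c, a)), cons(b, q(cons(cons(c, a), q(cons(cons(c, a), pair(a, q(b))))))))  →  cons(cons(c, cons(c, a)), cons(b, q(cons(cons(c, a), pair(q(b), a)))))   [R4 at 2.2.1.2]
7. cons(cons(c, cons(c, a)), cons(b, q(cons(cons(c, a), pair(q(b), a)))))  →  cons(cons(c, cons(c, a)), cons(b, pair(a, q(b))))   [R4 at 2.2]
8. cons(cons(c, cons(c, a)), cons(b, pair(a, q(b))))  →  cons(cons(c, cons(c, a)), cons(b, pair(a, b)))   [R3 at 2.2.2]

Reduce t₂ = c:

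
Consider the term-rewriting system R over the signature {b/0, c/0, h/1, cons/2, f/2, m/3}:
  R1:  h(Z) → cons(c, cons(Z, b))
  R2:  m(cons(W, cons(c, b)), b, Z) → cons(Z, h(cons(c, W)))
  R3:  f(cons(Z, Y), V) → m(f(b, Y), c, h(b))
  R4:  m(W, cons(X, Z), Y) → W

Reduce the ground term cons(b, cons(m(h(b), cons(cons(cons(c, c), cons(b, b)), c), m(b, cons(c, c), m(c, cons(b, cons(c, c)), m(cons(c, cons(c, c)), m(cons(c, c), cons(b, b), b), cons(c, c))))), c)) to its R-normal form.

1. cons(b, cons(m(h(b), cons(cons(cons(c, c), cons(b, b)), c), m(b, cons(c, c), m(c, cons(b, cons(c, c)), m(cons(c, cons(c, c)), m(cons(c, c), cons(b, b), b), cons(c, c))))), c))  →  cons(b, cons(h(b), c))   [R4 at 2.1]
2. cons(b, cons(h(b), c))  →  cons(b, cons(cons(c, cons(b, b)), c))   [R1 at 2.1]

cons(b, cons(cons(c, cons(b, b)), c))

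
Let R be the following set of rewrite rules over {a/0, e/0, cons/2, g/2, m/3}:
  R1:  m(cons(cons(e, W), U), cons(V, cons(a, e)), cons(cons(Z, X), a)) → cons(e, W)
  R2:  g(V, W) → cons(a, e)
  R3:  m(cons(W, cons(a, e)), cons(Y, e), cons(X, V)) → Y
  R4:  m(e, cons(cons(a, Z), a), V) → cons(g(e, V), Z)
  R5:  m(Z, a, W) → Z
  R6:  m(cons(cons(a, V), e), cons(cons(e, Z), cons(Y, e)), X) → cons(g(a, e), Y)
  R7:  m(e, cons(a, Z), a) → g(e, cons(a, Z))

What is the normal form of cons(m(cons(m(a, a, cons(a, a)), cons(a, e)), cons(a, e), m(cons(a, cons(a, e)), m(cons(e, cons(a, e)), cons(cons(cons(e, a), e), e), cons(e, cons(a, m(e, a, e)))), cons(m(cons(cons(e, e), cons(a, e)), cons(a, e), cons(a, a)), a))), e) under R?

cons(a, e)

1. cons(m(cons(m(a, a, cons(a, a)), cons(a, e)), cons(a, e), m(cons(a, cons(a, e)), m(cons(e, cons(a, e)), cons(cons(cons(e, a), e), e), cons(e, cons(a, m(e, a, e)))), cons(m(cons(cons(e, e), cons(a, e)), cons(a, e), cons(a, a)), a))), e)  →  cons(m(cons(a, cons(a, e)), cons(a, e), m(cons(a, cons(a, e)), m(cons(e, cons(a, e)), cons(cons(cons(e, a), e), e), cons(e, cons(a, m(e, a, e)))), cons(m(cons(cons(e, e), cons(a, e)), cons(a, e), cons(a, a)), a))), e)   [R5 at 1.1.1]
2. cons(m(cons(a, cons(a, e)), cons(a, e), m(cons(a, cons(a, e)), m(cons(e, cons(a, e)), cons(cons(cons(e, a), e), e), cons(e, cons(a, m(e, a, e)))), cons(m(cons(cons(e, e), cons(a, e)), cons(a, e), cons(a, a)), a))), e)  →  cons(m(cons(a, cons(a, e)), cons(a, e), m(cons(a, cons(a, e)), cons(cons(e, a), e), cons(m(cons(cons(e, e), cons(a, e)), cons(a, e), cons(a, a)), a))), e)   [R3 at 1.3.2]
3. cons(m(cons(a, cons(a, e)), cons(a, e), m(cons(a, cons(a, e)), cons(cons(e, a), e), cons(m(cons(cons(e, e), cons(a, e)), cons(a, e), cons(a, a)), a))), e)  →  cons(m(cons(a, cons(a, e)), cons(a, e), cons(e, a)), e)   [R3 at 1.3]
4. cons(m(cons(a, cons(a, e)), cons(a, e), cons(e, a)), e)  →  cons(a, e)   [R3 at 1]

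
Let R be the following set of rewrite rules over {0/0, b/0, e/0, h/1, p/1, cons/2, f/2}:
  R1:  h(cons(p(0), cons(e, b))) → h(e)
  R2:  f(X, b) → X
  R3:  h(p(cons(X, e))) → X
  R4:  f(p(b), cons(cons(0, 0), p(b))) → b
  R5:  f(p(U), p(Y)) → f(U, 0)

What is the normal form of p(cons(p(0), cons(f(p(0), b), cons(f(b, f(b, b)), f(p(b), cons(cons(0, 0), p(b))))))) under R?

1. p(cons(p(0), cons(f(p(0), b), cons(f(b, f(b, b)), f(p(b), cons(cons(0, 0), p(b)))))))  →  p(cons(p(0), cons(p(0), cons(f(b, f(b, b)), f(p(b), cons(cons(0, 0), p(b)))))))   [R2 at 1.2.1]
2. p(cons(p(0), cons(p(0), cons(f(b, f(b, b)), f(p(b), cons(cons(0, 0), p(b)))))))  →  p(cons(p(0), cons(p(0), cons(f(b, b), f(p(b), cons(cons(0, 0), p(b)))))))   [R2 at 1.2.2.1.2]
3. p(cons(p(0), cons(p(0), cons(f(b, b), f(p(b), cons(cons(0, 0), p(b)))))))  →  p(cons(p(0), cons(p(0), cons(b, f(p(b), cons(cons(0, 0), p(b)))))))   [R2 at 1.2.2.1]
4. p(cons(p(0), cons(p(0), cons(b, f(p(b), cons(cons(0, 0), p(b)))))))  →  p(cons(p(0), cons(p(0), cons(b, b))))   [R4 at 1.2.2.2]

p(cons(p(0), cons(p(0), cons(b, b))))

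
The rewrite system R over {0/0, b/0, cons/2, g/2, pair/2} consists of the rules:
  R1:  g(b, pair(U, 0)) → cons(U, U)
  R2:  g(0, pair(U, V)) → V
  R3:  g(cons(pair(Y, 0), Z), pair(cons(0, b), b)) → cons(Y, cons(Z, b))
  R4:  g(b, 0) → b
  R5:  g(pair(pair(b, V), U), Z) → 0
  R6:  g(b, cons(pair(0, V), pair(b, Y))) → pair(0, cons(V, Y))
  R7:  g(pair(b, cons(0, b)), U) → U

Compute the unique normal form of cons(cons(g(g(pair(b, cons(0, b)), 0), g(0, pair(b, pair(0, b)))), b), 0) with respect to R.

cons(cons(b, b), 0)

1. cons(cons(g(g(pair(b, cons(0, b)), 0), g(0, pair(b, pair(0, b)))), b), 0)  →  cons(cons(g(0, g(0, pair(b, pair(0, b)))), b), 0)   [R7 at 1.1.1]
2. cons(cons(g(0, g(0, pair(b, pair(0, b)))), b), 0)  →  cons(cons(g(0, pair(0, b)), b), 0)   [R2 at 1.1.2]
3. cons(cons(g(0, pair(0, b)), b), 0)  →  cons(cons(b, b), 0)   [R2 at 1.1]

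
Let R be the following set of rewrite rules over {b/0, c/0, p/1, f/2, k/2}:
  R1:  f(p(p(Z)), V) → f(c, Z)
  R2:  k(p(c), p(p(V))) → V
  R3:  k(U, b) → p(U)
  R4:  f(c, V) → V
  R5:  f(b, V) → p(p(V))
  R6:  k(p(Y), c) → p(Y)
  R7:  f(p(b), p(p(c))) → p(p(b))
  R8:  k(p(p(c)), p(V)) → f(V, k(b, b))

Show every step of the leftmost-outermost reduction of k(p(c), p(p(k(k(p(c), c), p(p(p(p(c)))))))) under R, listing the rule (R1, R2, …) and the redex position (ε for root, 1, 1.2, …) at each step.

1. k(p(c), p(p(k(k(p(c), c), p(p(p(p(c))))))))  →  k(k(p(c), c), p(p(p(p(c)))))   [R2 at ε]
2. k(k(p(c), c), p(p(p(p(c)))))  →  k(p(c), p(p(p(p(c)))))   [R6 at 1]
3. k(p(c), p(p(p(p(c)))))  →  p(p(c))   [R2 at ε]

p(p(c))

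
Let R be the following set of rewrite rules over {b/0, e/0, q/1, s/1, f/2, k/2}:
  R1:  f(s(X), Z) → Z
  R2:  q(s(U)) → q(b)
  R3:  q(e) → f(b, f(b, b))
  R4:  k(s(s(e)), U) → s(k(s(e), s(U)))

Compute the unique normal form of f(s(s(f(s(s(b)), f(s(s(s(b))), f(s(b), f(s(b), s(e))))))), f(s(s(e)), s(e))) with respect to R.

s(e)

1. f(s(s(f(s(s(b)), f(s(s(s(b))), f(s(b), f(s(b), s(e))))))), f(s(s(e)), s(e)))  →  f(s(s(e)), s(e))   [R1 at ε]
2. f(s(s(e)), s(e))  →  s(e)   [R1 at ε]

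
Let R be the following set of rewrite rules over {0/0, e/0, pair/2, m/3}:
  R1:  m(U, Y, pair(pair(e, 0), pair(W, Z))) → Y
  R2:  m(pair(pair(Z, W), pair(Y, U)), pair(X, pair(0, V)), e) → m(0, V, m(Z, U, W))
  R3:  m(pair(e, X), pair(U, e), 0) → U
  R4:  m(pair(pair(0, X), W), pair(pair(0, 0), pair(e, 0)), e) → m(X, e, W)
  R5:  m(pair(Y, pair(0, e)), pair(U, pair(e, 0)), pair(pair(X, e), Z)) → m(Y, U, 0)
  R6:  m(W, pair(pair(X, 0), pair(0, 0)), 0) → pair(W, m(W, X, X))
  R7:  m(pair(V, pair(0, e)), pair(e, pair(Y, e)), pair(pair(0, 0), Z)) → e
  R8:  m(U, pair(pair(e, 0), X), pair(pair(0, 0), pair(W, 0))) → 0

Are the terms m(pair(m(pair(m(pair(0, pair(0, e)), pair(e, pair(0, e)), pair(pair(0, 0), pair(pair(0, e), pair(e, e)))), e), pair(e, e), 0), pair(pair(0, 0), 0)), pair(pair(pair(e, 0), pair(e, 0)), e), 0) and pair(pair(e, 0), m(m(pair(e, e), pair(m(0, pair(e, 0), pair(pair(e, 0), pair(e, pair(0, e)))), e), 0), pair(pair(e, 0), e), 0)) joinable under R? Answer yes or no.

Reduce t₁ = m(pair(m(pair(m(pair(0, pair(0, e)), pair(e, pair(0, e)), pair(pair(0, 0), pair(pair(0, e), pair(e, e)))), e), pair(e, e), 0), pair(pair(0, 0), 0)), pair(pair(pair(e, 0), pair(e, 0)), e), 0):
1. m(pair(m(pair(m(pair(0, pair(0, e)), pair(e, pair(0, e)), pair(pair(0, 0), pair(pair(0, e), pair(e, e)))), e), pair(e, e), 0), pair(pair(0, 0), 0)), pair(pair(pair(e, 0), pair(e, 0)), e), 0)  →  m(pair(m(pair(e, e), pair(e, e), 0), pair(pair(0, 0), 0)), pair(pair(pair(e, 0), pair(e, 0)), e), 0)   [R7 at 1.1.1.1]
2. m(pair(m(pair(e, e), pair(e, e), 0), pair(pair(0, 0), 0)), pair(pair(pair(e, 0), pair(e, 0)), e), 0)  →  m(pair(e, pair(pair(0, 0), 0)), pair(pair(pair(e, 0), pair(e, 0)), e), 0)   [R3 at 1.1]
3. m(pair(e, pair(pair(0, 0), 0)), pair(pair(pair(e, 0), pair(e, 0)), e), 0)  →  pair(pair(e, 0), pair(e, 0))   [R3 at ε]

Reduce t₂ = pair(pair(e, 0), m(m(pair(e, e), pair(m(0, pair(e, 0), pair(pair(e, 0), pair(e, pair(0, e)))), e), 0), pair(pair(e, 0), e), 0)):
1. pair(pair(e, 0), m(m(pair(e, e), pair(m(0, pair(e, 0), pair(pair(e, 0), pair(e, pair(0, e)))), e), 0), pair(pair(e, 0), e), 0))  →  pair(pair(e, 0), m(m(0, pair(e, 0), pair(pair(e, 0), pair(e, pair(0, e)))), pair(pair(e, 0), e), 0))   [R3 at 2.1]
2. pair(pair(e, 0), m(m(0, pair(e, 0), pair(pair(e, 0), pair(e, pair(0, e)))), pair(pair(e, 0), e), 0))  →  pair(pair(e, 0), m(pair(e, 0), pair(pair(e, 0), e), 0))   [R1 at 2.1]
3. pair(pair(e, 0), m(pair(e, 0), pair(pair(e, 0), e), 0))  →  pair(pair(e, 0), pair(e, 0))   [R3 at 2]

yes — NF(t₁) = pair(pair(e, 0), pair(e, 0)), NF(t₂) = pair(pair(e, 0), pair(e, 0))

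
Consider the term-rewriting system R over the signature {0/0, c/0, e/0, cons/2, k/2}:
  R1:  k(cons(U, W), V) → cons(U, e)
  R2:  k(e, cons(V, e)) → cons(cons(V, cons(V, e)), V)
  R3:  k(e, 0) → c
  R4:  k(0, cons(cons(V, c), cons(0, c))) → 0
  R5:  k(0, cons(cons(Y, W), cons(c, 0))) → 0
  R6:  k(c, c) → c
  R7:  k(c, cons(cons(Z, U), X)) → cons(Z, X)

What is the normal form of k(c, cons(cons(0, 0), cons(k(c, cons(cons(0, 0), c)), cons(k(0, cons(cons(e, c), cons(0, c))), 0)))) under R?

cons(0, cons(cons(0, c), cons(0, 0)))

1. k(c, cons(cons(0, 0), cons(k(c, cons(cons(0, 0), c)), cons(k(0, cons(cons(e, c), cons(0, c))), 0))))  →  cons(0, cons(k(c, cons(cons(0, 0), c)), cons(k(0, cons(cons(e, c), cons(0, c))), 0)))   [R7 at ε]
2. cons(0, cons(k(c, cons(cons(0, 0), c)), cons(k(0, cons(cons(e, c), cons(0, c))), 0)))  →  cons(0, cons(cons(0, c), cons(k(0, cons(cons(e, c), cons(0, c))), 0)))   [R7 at 2.1]
3. cons(0, cons(cons(0, c), cons(k(0, cons(cons(e, c), cons(0, c))), 0)))  →  cons(0, cons(cons(0, c), cons(0, 0)))   [R4 at 2.2.1]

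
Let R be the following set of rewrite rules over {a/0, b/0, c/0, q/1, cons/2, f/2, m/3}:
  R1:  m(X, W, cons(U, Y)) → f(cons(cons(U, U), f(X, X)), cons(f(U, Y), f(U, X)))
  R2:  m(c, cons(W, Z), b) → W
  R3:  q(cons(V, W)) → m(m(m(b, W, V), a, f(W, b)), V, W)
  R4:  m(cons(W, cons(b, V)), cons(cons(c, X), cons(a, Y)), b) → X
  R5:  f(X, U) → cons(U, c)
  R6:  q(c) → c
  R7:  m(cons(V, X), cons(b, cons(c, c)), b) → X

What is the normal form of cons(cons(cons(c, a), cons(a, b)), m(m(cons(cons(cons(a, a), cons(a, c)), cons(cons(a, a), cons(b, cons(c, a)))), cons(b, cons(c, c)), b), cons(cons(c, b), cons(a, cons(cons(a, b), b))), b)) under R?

cons(cons(cons(c, a), cons(a, b)), b)

1. cons(cons(cons(c, a), cons(a, b)), m(m(cons(cons(cons(a, a), cons(a, c)), cons(cons(a, a), cons(b, cons(c, a)))), cons(b, cons(c, c)), b), cons(cons(c, b), cons(a, cons(cons(a, b), b))), b))  →  cons(cons(cons(c, a), cons(a, b)), m(cons(cons(a, a), cons(b, cons(c, a))), cons(cons(c, b), cons(a, cons(cons(a, b), b))), b))   [R7 at 2.1]
2. cons(cons(cons(c, a), cons(a, b)), m(cons(cons(a, a), cons(b, cons(c, a))), cons(cons(c, b), cons(a, cons(cons(a, b), b))), b))  →  cons(cons(cons(c, a), cons(a, b)), b)   [R4 at 2]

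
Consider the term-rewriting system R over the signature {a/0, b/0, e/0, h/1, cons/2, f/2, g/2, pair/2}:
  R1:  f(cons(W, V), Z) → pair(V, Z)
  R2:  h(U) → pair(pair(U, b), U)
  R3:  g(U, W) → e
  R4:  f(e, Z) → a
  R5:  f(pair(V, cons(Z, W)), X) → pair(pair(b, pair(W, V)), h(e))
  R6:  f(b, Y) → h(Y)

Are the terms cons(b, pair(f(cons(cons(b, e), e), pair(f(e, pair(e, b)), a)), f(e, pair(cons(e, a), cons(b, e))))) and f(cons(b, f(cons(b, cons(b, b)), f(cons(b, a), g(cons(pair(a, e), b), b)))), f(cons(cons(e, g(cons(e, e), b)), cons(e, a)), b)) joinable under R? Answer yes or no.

no — NF(t₁) = cons(b, pair(pair(e, pair(a, a)), a)), NF(t₂) = pair(pair(cons(b, b), pair(a, e)), pair(cons(e, a), b))

Reduce t₁ = cons(b, pair(f(cons(cons(b, e), e), pair(f(e, pair(e, b)), a)), f(e, pair(cons(e, a), cons(b, e))))):
1. cons(b, pair(f(cons(cons(b, e), e), pair(f(e, pair(e, b)), a)), f(e, pair(cons(e, a), cons(b, e)))))  →  cons(b, pair(pair(e, pair(f(e, pair(e, b)), a)), f(e, pair(cons(e, a), cons(b, e)))))   [R1 at 2.1]
2. cons(b, pair(pair(e, pair(f(e, pair(e, b)), a)), f(e, pair(cons(e, a), cons(b, e)))))  →  cons(b, pair(pair(e, pair(a, a)), f(e, pair(cons(e, a), cons(b, e)))))   [R4 at 2.1.2.1]
3. cons(b, pair(pair(e, pair(a, a)), f(e, pair(cons(e, a), cons(b, e)))))  →  cons(b, pair(pair(e, pair(a, a)), a))   [R4 at 2.2]

Reduce t₂ = f(cons(b, f(cons(b, cons(b, b)), f(cons(b, a), g(cons(pair(a, e), b), b)))), f(cons(cons(e, g(cons(e, e), b)), cons(e, a)), b)):
1. f(cons(b, f(cons(b, cons(b, b)), f(cons(b, a), g(cons(pair(a, e), b), b)))), f(cons(cons(e, g(cons(e, e), b)), cons(e, a)), b))  →  pair(f(cons(b, cons(b, b)), f(cons(b, a), g(cons(pair(a, e), b), b))), f(cons(cons(e, g(cons(e, e), b)), cons(e, a)), b))   [R1 at ε]
2. pair(f(cons(b, cons(b, b)), f(cons(b, a), g(cons(pair(a, e), b), b))), f(cons(cons(e, g(cons(e, e), b)), cons(e, a)), b))  →  pair(pair(cons(b, b), f(cons(b, a), g(cons(pair(a, e), b), b))), f(cons(cons(e, g(cons(e, e), b)), cons(e, a)), b))   [R1 at 1]
3. pair(pair(cons(b, b), f(cons(b, a), g(cons(pair(a, e), b), b))), f(cons(cons(e, g(cons(e, e), b)), cons(e, a)), b))  →  pair(pair(cons(b, b), pair(a, g(cons(pair(a, e), b), b))), f(cons(cons(e, g(cons(e, e), b)), cons(e, a)), b))   [R1 at 1.2]
4. pair(pair(cons(b, b), pair(a, g(cons(pair(a, e), b), b))), f(cons(cons(e, g(cons(e, e), b)), cons(e, a)), b))  →  pair(pair(cons(b, b), pair(a, e)), f(cons(cons(e, g(cons(e, e), b)), cons(e, a)), b))   [R3 at 1.2.2]
5. pair(pair(cons(b, b), pair(a, e)), f(cons(cons(e, g(cons(e, e), b)), cons(e, a)), b))  →  pair(pair(cons(b, b), pair(a, e)), pair(cons(e, a), b))   [R1 at 2]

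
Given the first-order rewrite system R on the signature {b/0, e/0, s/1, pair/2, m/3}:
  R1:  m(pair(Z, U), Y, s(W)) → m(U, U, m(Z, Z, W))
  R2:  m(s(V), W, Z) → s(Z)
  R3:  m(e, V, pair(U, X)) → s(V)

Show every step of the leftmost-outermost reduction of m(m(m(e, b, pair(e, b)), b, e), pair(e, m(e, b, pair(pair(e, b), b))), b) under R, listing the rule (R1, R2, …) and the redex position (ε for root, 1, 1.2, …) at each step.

s(b)

1. m(m(m(e, b, pair(e, b)), b, e), pair(e, m(e, b, pair(pair(e, b), b))), b)  →  m(m(s(b), b, e), pair(e, m(e, b, pair(pair(e, b), b))), b)   [R3 at 1.1]
2. m(m(s(b), b, e), pair(e, m(e, b, pair(pair(e, b), b))), b)  →  m(s(e), pair(e, m(e, b, pair(pair(e, b), b))), b)   [R2 at 1]
3. m(s(e), pair(e, m(e, b, pair(pair(e, b), b))), b)  →  s(b)   [R2 at ε]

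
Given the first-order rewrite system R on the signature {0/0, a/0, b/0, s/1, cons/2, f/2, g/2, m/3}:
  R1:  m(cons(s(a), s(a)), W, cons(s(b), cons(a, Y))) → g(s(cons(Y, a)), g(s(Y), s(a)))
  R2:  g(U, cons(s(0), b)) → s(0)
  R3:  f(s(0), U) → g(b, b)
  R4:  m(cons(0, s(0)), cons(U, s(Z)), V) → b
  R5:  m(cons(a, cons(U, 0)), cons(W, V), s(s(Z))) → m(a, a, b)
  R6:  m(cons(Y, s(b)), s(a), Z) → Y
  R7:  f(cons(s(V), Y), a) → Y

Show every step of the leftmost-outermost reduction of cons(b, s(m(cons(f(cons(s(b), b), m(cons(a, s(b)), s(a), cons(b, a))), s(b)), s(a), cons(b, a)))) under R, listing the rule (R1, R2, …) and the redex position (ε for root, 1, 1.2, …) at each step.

cons(b, s(b))

1. cons(b, s(m(cons(f(cons(s(b), b), m(cons(a, s(b)), s(a), cons(b, a))), s(b)), s(a), cons(b, a))))  →  cons(b, s(f(cons(s(b), b), m(cons(a, s(b)), s(a), cons(b, a)))))   [R6 at 2.1]
2. cons(b, s(f(cons(s(b), b), m(cons(a, s(b)), s(a), cons(b, a)))))  →  cons(b, s(f(cons(s(b), b), a)))   [R6 at 2.1.2]
3. cons(b, s(f(cons(s(b), b), a)))  →  cons(b, s(b))   [R7 at 2.1]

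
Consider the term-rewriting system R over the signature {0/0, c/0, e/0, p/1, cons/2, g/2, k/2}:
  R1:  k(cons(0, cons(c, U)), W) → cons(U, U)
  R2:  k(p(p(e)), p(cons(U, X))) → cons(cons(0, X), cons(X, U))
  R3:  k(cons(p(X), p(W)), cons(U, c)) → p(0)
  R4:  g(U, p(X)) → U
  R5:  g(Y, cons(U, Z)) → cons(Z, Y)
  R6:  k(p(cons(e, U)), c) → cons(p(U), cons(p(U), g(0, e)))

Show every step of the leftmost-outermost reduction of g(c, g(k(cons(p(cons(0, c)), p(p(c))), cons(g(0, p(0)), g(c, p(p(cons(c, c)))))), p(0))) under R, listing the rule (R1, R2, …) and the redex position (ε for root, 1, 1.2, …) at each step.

c

1. g(c, g(k(cons(p(cons(0, c)), p(p(c))), cons(g(0, p(0)), g(c, p(p(cons(c, c)))))), p(0)))  →  g(c, k(cons(p(cons(0, c)), p(p(c))), cons(g(0, p(0)), g(c, p(p(cons(c, c)))))))   [R4 at 2]
2. g(c, k(cons(p(cons(0, c)), p(p(c))), cons(g(0, p(0)), g(c, p(p(cons(c, c)))))))  →  g(c, k(cons(p(cons(0, c)), p(p(c))), cons(0, g(c, p(p(cons(c, c)))))))   [R4 at 2.2.1]
3. g(c, k(cons(p(cons(0, c)), p(p(c))), cons(0, g(c, p(p(cons(c, c)))))))  →  g(c, k(cons(p(cons(0, c)), p(p(c))), cons(0, c)))   [R4 at 2.2.2]
4. g(c, k(cons(p(cons(0, c)), p(p(c))), cons(0, c)))  →  g(c, p(0))   [R3 at 2]
5. g(c, p(0))  →  c   [R4 at ε]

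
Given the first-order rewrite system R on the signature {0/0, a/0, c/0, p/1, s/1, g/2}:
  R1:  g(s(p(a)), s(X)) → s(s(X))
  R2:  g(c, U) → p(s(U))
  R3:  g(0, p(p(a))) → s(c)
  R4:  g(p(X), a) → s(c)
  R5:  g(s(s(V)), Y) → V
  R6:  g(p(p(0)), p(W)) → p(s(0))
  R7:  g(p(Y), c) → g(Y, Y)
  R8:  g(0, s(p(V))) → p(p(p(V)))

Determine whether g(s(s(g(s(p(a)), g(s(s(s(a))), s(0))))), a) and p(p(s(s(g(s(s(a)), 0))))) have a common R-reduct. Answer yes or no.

Reduce t₁ = g(s(s(g(s(p(a)), g(s(s(s(a))), s(0))))), a):
1. g(s(s(g(s(p(a)), g(s(s(s(a))), s(0))))), a)  →  g(s(p(a)), g(s(s(s(a))), s(0)))   [R5 at ε]
2. g(s(p(a)), g(s(s(s(a))), s(0)))  →  g(s(p(a)), s(a))   [R5 at 2]
3. g(s(p(a)), s(a))  →  s(s(a))   [R1 at ε]

Reduce t₂ = p(p(s(s(g(s(s(a)), 0))))):
1. p(p(s(s(g(s(s(a)), 0)))))  →  p(p(s(s(a))))   [R5 at 1.1.1.1]

no — NF(t₁) = s(s(a)), NF(t₂) = p(p(s(s(a))))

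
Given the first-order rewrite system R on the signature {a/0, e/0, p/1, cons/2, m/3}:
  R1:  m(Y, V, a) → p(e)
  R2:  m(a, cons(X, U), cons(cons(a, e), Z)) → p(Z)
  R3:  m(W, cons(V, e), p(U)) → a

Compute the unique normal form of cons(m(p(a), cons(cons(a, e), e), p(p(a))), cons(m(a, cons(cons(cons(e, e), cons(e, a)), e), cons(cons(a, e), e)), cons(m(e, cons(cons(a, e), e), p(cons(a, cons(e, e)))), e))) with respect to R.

1. cons(m(p(a), cons(cons(a, e), e), p(p(a))), cons(m(a, cons(cons(cons(e, e), cons(e, a)), e), cons(cons(a, e), e)), cons(m(e, cons(cons(a, e), e), p(cons(a, cons(e, e)))), e)))  →  cons(a, cons(m(a, cons(cons(cons(e, e), cons(e, a)), e), cons(cons(a, e), e)), cons(m(e, cons(cons(a, e), e), p(cons(a, cons(e, e)))), e)))   [R3 at 1]
2. cons(a, cons(m(a, cons(cons(cons(e, e), cons(e, a)), e), cons(cons(a, e), e)), cons(m(e, cons(cons(a, e), e), p(cons(a, cons(e, e)))), e)))  →  cons(a, cons(p(e), cons(m(e, cons(cons(a, e), e), p(cons(a, cons(e, e)))), e)))   [R2 at 2.1]
3. cons(a, cons(p(e), cons(m(e, cons(cons(a, e), e), p(cons(a, cons(e, e)))), e)))  →  cons(a, cons(p(e), cons(a, e)))   [R3 at 2.2.1]

cons(a, cons(p(e), cons(a, e)))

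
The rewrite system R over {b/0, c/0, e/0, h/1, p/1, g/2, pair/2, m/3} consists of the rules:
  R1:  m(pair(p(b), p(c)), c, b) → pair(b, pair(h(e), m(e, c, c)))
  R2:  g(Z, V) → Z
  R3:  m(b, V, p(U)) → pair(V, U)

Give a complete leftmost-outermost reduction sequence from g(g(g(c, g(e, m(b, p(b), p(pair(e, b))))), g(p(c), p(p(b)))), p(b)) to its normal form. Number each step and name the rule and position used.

1. g(g(g(c, g(e, m(b, p(b), p(pair(e, b))))), g(p(c), p(p(b)))), p(b))  →  g(g(c, g(e, m(b, p(b), p(pair(e, b))))), g(p(c), p(p(b))))   [R2 at ε]
2. g(g(c, g(e, m(b, p(b), p(pair(e, b))))), g(p(c), p(p(b))))  →  g(c, g(e, m(b, p(b), p(pair(e, b)))))   [R2 at ε]
3. g(c, g(e, m(b, p(b), p(pair(e, b)))))  →  c   [R2 at ε]

c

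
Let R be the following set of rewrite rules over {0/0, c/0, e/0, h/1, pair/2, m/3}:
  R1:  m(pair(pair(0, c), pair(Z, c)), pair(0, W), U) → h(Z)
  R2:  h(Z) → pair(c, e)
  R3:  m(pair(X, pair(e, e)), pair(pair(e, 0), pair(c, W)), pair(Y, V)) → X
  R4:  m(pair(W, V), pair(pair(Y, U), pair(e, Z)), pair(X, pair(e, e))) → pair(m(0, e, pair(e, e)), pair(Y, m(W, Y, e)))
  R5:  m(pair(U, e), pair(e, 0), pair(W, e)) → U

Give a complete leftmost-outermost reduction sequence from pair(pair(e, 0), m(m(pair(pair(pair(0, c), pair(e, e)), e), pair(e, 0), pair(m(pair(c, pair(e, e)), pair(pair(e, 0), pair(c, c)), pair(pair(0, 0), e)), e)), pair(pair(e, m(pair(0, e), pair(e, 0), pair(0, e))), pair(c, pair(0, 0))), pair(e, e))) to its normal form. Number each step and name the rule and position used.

1. pair(pair(e, 0), m(m(pair(pair(pair(0, c), pair(e, e)), e), pair(e, 0), pair(m(pair(c, pair(e, e)), pair(pair(e, 0), pair(c, c)), pair(pair(0, 0), e)), e)), pair(pair(e, m(pair(0, e), pair(e, 0), pair(0, e))), pair(c, pair(0, 0))), pair(e, e)))  →  pair(pair(e, 0), m(pair(pair(0, c), pair(e, e)), pair(pair(e, m(pair(0, e), pair(e, 0), pair(0, e))), pair(c, pair(0, 0))), pair(e, e)))   [R5 at 2.1]
2. pair(pair(e, 0), m(pair(pair(0, c), pair(e, e)), pair(pair(e, m(pair(0, e), pair(e, 0), pair(0, e))), pair(c, pair(0, 0))), pair(e, e)))  →  pair(pair(e, 0), m(pair(pair(0, c), pair(e, e)), pair(pair(e, 0), pair(c, pair(0, 0))), pair(e, e)))   [R5 at 2.2.1.2]
3. pair(pair(e, 0), m(pair(pair(0, c), pair(e, e)), pair(pair(e, 0), pair(c, pair(0, 0))), pair(e, e)))  →  pair(pair(e, 0), pair(0, c))   [R3 at 2]

pair(pair(e, 0), pair(0, c))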